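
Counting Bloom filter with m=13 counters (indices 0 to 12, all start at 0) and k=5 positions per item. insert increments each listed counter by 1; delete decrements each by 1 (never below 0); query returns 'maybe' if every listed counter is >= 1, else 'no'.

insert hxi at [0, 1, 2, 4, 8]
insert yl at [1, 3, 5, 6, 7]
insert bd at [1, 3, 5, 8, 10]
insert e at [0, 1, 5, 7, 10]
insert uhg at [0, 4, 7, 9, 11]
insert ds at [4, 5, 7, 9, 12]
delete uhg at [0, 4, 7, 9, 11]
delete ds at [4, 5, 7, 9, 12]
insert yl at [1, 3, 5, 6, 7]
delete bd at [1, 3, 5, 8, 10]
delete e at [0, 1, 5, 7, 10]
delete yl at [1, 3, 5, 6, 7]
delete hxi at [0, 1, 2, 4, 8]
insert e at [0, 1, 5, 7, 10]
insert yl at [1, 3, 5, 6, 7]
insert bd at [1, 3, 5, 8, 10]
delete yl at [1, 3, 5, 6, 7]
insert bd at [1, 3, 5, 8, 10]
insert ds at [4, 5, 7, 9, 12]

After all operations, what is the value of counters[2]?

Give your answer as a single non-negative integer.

Answer: 0

Derivation:
Step 1: insert hxi at [0, 1, 2, 4, 8] -> counters=[1,1,1,0,1,0,0,0,1,0,0,0,0]
Step 2: insert yl at [1, 3, 5, 6, 7] -> counters=[1,2,1,1,1,1,1,1,1,0,0,0,0]
Step 3: insert bd at [1, 3, 5, 8, 10] -> counters=[1,3,1,2,1,2,1,1,2,0,1,0,0]
Step 4: insert e at [0, 1, 5, 7, 10] -> counters=[2,4,1,2,1,3,1,2,2,0,2,0,0]
Step 5: insert uhg at [0, 4, 7, 9, 11] -> counters=[3,4,1,2,2,3,1,3,2,1,2,1,0]
Step 6: insert ds at [4, 5, 7, 9, 12] -> counters=[3,4,1,2,3,4,1,4,2,2,2,1,1]
Step 7: delete uhg at [0, 4, 7, 9, 11] -> counters=[2,4,1,2,2,4,1,3,2,1,2,0,1]
Step 8: delete ds at [4, 5, 7, 9, 12] -> counters=[2,4,1,2,1,3,1,2,2,0,2,0,0]
Step 9: insert yl at [1, 3, 5, 6, 7] -> counters=[2,5,1,3,1,4,2,3,2,0,2,0,0]
Step 10: delete bd at [1, 3, 5, 8, 10] -> counters=[2,4,1,2,1,3,2,3,1,0,1,0,0]
Step 11: delete e at [0, 1, 5, 7, 10] -> counters=[1,3,1,2,1,2,2,2,1,0,0,0,0]
Step 12: delete yl at [1, 3, 5, 6, 7] -> counters=[1,2,1,1,1,1,1,1,1,0,0,0,0]
Step 13: delete hxi at [0, 1, 2, 4, 8] -> counters=[0,1,0,1,0,1,1,1,0,0,0,0,0]
Step 14: insert e at [0, 1, 5, 7, 10] -> counters=[1,2,0,1,0,2,1,2,0,0,1,0,0]
Step 15: insert yl at [1, 3, 5, 6, 7] -> counters=[1,3,0,2,0,3,2,3,0,0,1,0,0]
Step 16: insert bd at [1, 3, 5, 8, 10] -> counters=[1,4,0,3,0,4,2,3,1,0,2,0,0]
Step 17: delete yl at [1, 3, 5, 6, 7] -> counters=[1,3,0,2,0,3,1,2,1,0,2,0,0]
Step 18: insert bd at [1, 3, 5, 8, 10] -> counters=[1,4,0,3,0,4,1,2,2,0,3,0,0]
Step 19: insert ds at [4, 5, 7, 9, 12] -> counters=[1,4,0,3,1,5,1,3,2,1,3,0,1]
Final counters=[1,4,0,3,1,5,1,3,2,1,3,0,1] -> counters[2]=0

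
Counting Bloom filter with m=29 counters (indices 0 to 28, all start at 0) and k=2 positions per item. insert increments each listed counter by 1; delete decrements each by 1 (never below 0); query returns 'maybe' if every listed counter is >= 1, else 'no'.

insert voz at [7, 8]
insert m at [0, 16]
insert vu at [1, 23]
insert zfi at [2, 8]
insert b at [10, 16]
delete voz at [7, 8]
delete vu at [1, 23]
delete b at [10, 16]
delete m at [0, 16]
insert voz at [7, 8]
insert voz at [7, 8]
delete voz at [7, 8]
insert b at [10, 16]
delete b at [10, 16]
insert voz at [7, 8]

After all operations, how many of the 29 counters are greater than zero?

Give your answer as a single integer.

Answer: 3

Derivation:
Step 1: insert voz at [7, 8] -> counters=[0,0,0,0,0,0,0,1,1,0,0,0,0,0,0,0,0,0,0,0,0,0,0,0,0,0,0,0,0]
Step 2: insert m at [0, 16] -> counters=[1,0,0,0,0,0,0,1,1,0,0,0,0,0,0,0,1,0,0,0,0,0,0,0,0,0,0,0,0]
Step 3: insert vu at [1, 23] -> counters=[1,1,0,0,0,0,0,1,1,0,0,0,0,0,0,0,1,0,0,0,0,0,0,1,0,0,0,0,0]
Step 4: insert zfi at [2, 8] -> counters=[1,1,1,0,0,0,0,1,2,0,0,0,0,0,0,0,1,0,0,0,0,0,0,1,0,0,0,0,0]
Step 5: insert b at [10, 16] -> counters=[1,1,1,0,0,0,0,1,2,0,1,0,0,0,0,0,2,0,0,0,0,0,0,1,0,0,0,0,0]
Step 6: delete voz at [7, 8] -> counters=[1,1,1,0,0,0,0,0,1,0,1,0,0,0,0,0,2,0,0,0,0,0,0,1,0,0,0,0,0]
Step 7: delete vu at [1, 23] -> counters=[1,0,1,0,0,0,0,0,1,0,1,0,0,0,0,0,2,0,0,0,0,0,0,0,0,0,0,0,0]
Step 8: delete b at [10, 16] -> counters=[1,0,1,0,0,0,0,0,1,0,0,0,0,0,0,0,1,0,0,0,0,0,0,0,0,0,0,0,0]
Step 9: delete m at [0, 16] -> counters=[0,0,1,0,0,0,0,0,1,0,0,0,0,0,0,0,0,0,0,0,0,0,0,0,0,0,0,0,0]
Step 10: insert voz at [7, 8] -> counters=[0,0,1,0,0,0,0,1,2,0,0,0,0,0,0,0,0,0,0,0,0,0,0,0,0,0,0,0,0]
Step 11: insert voz at [7, 8] -> counters=[0,0,1,0,0,0,0,2,3,0,0,0,0,0,0,0,0,0,0,0,0,0,0,0,0,0,0,0,0]
Step 12: delete voz at [7, 8] -> counters=[0,0,1,0,0,0,0,1,2,0,0,0,0,0,0,0,0,0,0,0,0,0,0,0,0,0,0,0,0]
Step 13: insert b at [10, 16] -> counters=[0,0,1,0,0,0,0,1,2,0,1,0,0,0,0,0,1,0,0,0,0,0,0,0,0,0,0,0,0]
Step 14: delete b at [10, 16] -> counters=[0,0,1,0,0,0,0,1,2,0,0,0,0,0,0,0,0,0,0,0,0,0,0,0,0,0,0,0,0]
Step 15: insert voz at [7, 8] -> counters=[0,0,1,0,0,0,0,2,3,0,0,0,0,0,0,0,0,0,0,0,0,0,0,0,0,0,0,0,0]
Final counters=[0,0,1,0,0,0,0,2,3,0,0,0,0,0,0,0,0,0,0,0,0,0,0,0,0,0,0,0,0] -> 3 nonzero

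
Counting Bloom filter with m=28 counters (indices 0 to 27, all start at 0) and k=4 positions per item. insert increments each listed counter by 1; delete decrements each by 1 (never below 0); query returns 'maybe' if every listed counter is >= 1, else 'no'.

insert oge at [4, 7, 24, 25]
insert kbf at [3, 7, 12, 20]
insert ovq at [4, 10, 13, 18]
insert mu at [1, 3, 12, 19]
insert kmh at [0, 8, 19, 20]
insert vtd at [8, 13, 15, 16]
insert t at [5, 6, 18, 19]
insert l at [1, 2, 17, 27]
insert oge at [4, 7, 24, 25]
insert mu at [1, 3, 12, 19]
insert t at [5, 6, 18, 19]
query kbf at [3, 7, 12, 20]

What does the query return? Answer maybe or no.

Step 1: insert oge at [4, 7, 24, 25] -> counters=[0,0,0,0,1,0,0,1,0,0,0,0,0,0,0,0,0,0,0,0,0,0,0,0,1,1,0,0]
Step 2: insert kbf at [3, 7, 12, 20] -> counters=[0,0,0,1,1,0,0,2,0,0,0,0,1,0,0,0,0,0,0,0,1,0,0,0,1,1,0,0]
Step 3: insert ovq at [4, 10, 13, 18] -> counters=[0,0,0,1,2,0,0,2,0,0,1,0,1,1,0,0,0,0,1,0,1,0,0,0,1,1,0,0]
Step 4: insert mu at [1, 3, 12, 19] -> counters=[0,1,0,2,2,0,0,2,0,0,1,0,2,1,0,0,0,0,1,1,1,0,0,0,1,1,0,0]
Step 5: insert kmh at [0, 8, 19, 20] -> counters=[1,1,0,2,2,0,0,2,1,0,1,0,2,1,0,0,0,0,1,2,2,0,0,0,1,1,0,0]
Step 6: insert vtd at [8, 13, 15, 16] -> counters=[1,1,0,2,2,0,0,2,2,0,1,0,2,2,0,1,1,0,1,2,2,0,0,0,1,1,0,0]
Step 7: insert t at [5, 6, 18, 19] -> counters=[1,1,0,2,2,1,1,2,2,0,1,0,2,2,0,1,1,0,2,3,2,0,0,0,1,1,0,0]
Step 8: insert l at [1, 2, 17, 27] -> counters=[1,2,1,2,2,1,1,2,2,0,1,0,2,2,0,1,1,1,2,3,2,0,0,0,1,1,0,1]
Step 9: insert oge at [4, 7, 24, 25] -> counters=[1,2,1,2,3,1,1,3,2,0,1,0,2,2,0,1,1,1,2,3,2,0,0,0,2,2,0,1]
Step 10: insert mu at [1, 3, 12, 19] -> counters=[1,3,1,3,3,1,1,3,2,0,1,0,3,2,0,1,1,1,2,4,2,0,0,0,2,2,0,1]
Step 11: insert t at [5, 6, 18, 19] -> counters=[1,3,1,3,3,2,2,3,2,0,1,0,3,2,0,1,1,1,3,5,2,0,0,0,2,2,0,1]
Query kbf: check counters[3]=3 counters[7]=3 counters[12]=3 counters[20]=2 -> maybe

Answer: maybe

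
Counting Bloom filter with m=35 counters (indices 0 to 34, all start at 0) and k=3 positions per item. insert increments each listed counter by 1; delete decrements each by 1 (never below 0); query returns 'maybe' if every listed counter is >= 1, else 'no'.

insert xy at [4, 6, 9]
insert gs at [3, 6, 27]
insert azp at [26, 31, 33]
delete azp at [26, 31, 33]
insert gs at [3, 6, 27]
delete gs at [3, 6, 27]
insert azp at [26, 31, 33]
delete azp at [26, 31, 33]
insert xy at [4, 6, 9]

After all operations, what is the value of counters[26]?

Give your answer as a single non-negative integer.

Answer: 0

Derivation:
Step 1: insert xy at [4, 6, 9] -> counters=[0,0,0,0,1,0,1,0,0,1,0,0,0,0,0,0,0,0,0,0,0,0,0,0,0,0,0,0,0,0,0,0,0,0,0]
Step 2: insert gs at [3, 6, 27] -> counters=[0,0,0,1,1,0,2,0,0,1,0,0,0,0,0,0,0,0,0,0,0,0,0,0,0,0,0,1,0,0,0,0,0,0,0]
Step 3: insert azp at [26, 31, 33] -> counters=[0,0,0,1,1,0,2,0,0,1,0,0,0,0,0,0,0,0,0,0,0,0,0,0,0,0,1,1,0,0,0,1,0,1,0]
Step 4: delete azp at [26, 31, 33] -> counters=[0,0,0,1,1,0,2,0,0,1,0,0,0,0,0,0,0,0,0,0,0,0,0,0,0,0,0,1,0,0,0,0,0,0,0]
Step 5: insert gs at [3, 6, 27] -> counters=[0,0,0,2,1,0,3,0,0,1,0,0,0,0,0,0,0,0,0,0,0,0,0,0,0,0,0,2,0,0,0,0,0,0,0]
Step 6: delete gs at [3, 6, 27] -> counters=[0,0,0,1,1,0,2,0,0,1,0,0,0,0,0,0,0,0,0,0,0,0,0,0,0,0,0,1,0,0,0,0,0,0,0]
Step 7: insert azp at [26, 31, 33] -> counters=[0,0,0,1,1,0,2,0,0,1,0,0,0,0,0,0,0,0,0,0,0,0,0,0,0,0,1,1,0,0,0,1,0,1,0]
Step 8: delete azp at [26, 31, 33] -> counters=[0,0,0,1,1,0,2,0,0,1,0,0,0,0,0,0,0,0,0,0,0,0,0,0,0,0,0,1,0,0,0,0,0,0,0]
Step 9: insert xy at [4, 6, 9] -> counters=[0,0,0,1,2,0,3,0,0,2,0,0,0,0,0,0,0,0,0,0,0,0,0,0,0,0,0,1,0,0,0,0,0,0,0]
Final counters=[0,0,0,1,2,0,3,0,0,2,0,0,0,0,0,0,0,0,0,0,0,0,0,0,0,0,0,1,0,0,0,0,0,0,0] -> counters[26]=0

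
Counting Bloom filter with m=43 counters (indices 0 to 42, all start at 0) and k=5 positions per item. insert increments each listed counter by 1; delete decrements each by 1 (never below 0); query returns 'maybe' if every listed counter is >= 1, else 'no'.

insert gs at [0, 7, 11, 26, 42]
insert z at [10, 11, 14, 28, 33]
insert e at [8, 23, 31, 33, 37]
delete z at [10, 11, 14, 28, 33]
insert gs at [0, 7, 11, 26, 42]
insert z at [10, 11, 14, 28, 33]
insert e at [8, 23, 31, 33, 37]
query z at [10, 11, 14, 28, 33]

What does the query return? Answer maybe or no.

Answer: maybe

Derivation:
Step 1: insert gs at [0, 7, 11, 26, 42] -> counters=[1,0,0,0,0,0,0,1,0,0,0,1,0,0,0,0,0,0,0,0,0,0,0,0,0,0,1,0,0,0,0,0,0,0,0,0,0,0,0,0,0,0,1]
Step 2: insert z at [10, 11, 14, 28, 33] -> counters=[1,0,0,0,0,0,0,1,0,0,1,2,0,0,1,0,0,0,0,0,0,0,0,0,0,0,1,0,1,0,0,0,0,1,0,0,0,0,0,0,0,0,1]
Step 3: insert e at [8, 23, 31, 33, 37] -> counters=[1,0,0,0,0,0,0,1,1,0,1,2,0,0,1,0,0,0,0,0,0,0,0,1,0,0,1,0,1,0,0,1,0,2,0,0,0,1,0,0,0,0,1]
Step 4: delete z at [10, 11, 14, 28, 33] -> counters=[1,0,0,0,0,0,0,1,1,0,0,1,0,0,0,0,0,0,0,0,0,0,0,1,0,0,1,0,0,0,0,1,0,1,0,0,0,1,0,0,0,0,1]
Step 5: insert gs at [0, 7, 11, 26, 42] -> counters=[2,0,0,0,0,0,0,2,1,0,0,2,0,0,0,0,0,0,0,0,0,0,0,1,0,0,2,0,0,0,0,1,0,1,0,0,0,1,0,0,0,0,2]
Step 6: insert z at [10, 11, 14, 28, 33] -> counters=[2,0,0,0,0,0,0,2,1,0,1,3,0,0,1,0,0,0,0,0,0,0,0,1,0,0,2,0,1,0,0,1,0,2,0,0,0,1,0,0,0,0,2]
Step 7: insert e at [8, 23, 31, 33, 37] -> counters=[2,0,0,0,0,0,0,2,2,0,1,3,0,0,1,0,0,0,0,0,0,0,0,2,0,0,2,0,1,0,0,2,0,3,0,0,0,2,0,0,0,0,2]
Query z: check counters[10]=1 counters[11]=3 counters[14]=1 counters[28]=1 counters[33]=3 -> maybe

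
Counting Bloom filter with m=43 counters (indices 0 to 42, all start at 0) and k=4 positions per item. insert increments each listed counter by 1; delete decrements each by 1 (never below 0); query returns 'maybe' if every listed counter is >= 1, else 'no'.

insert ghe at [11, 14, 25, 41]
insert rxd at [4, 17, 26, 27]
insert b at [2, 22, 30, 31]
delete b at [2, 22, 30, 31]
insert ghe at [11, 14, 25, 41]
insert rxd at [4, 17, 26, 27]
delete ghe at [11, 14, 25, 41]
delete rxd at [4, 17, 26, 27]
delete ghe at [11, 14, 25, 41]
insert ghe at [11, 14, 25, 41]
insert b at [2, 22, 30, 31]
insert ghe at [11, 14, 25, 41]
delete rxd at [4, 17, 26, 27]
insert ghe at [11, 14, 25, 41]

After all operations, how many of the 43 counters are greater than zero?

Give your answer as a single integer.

Step 1: insert ghe at [11, 14, 25, 41] -> counters=[0,0,0,0,0,0,0,0,0,0,0,1,0,0,1,0,0,0,0,0,0,0,0,0,0,1,0,0,0,0,0,0,0,0,0,0,0,0,0,0,0,1,0]
Step 2: insert rxd at [4, 17, 26, 27] -> counters=[0,0,0,0,1,0,0,0,0,0,0,1,0,0,1,0,0,1,0,0,0,0,0,0,0,1,1,1,0,0,0,0,0,0,0,0,0,0,0,0,0,1,0]
Step 3: insert b at [2, 22, 30, 31] -> counters=[0,0,1,0,1,0,0,0,0,0,0,1,0,0,1,0,0,1,0,0,0,0,1,0,0,1,1,1,0,0,1,1,0,0,0,0,0,0,0,0,0,1,0]
Step 4: delete b at [2, 22, 30, 31] -> counters=[0,0,0,0,1,0,0,0,0,0,0,1,0,0,1,0,0,1,0,0,0,0,0,0,0,1,1,1,0,0,0,0,0,0,0,0,0,0,0,0,0,1,0]
Step 5: insert ghe at [11, 14, 25, 41] -> counters=[0,0,0,0,1,0,0,0,0,0,0,2,0,0,2,0,0,1,0,0,0,0,0,0,0,2,1,1,0,0,0,0,0,0,0,0,0,0,0,0,0,2,0]
Step 6: insert rxd at [4, 17, 26, 27] -> counters=[0,0,0,0,2,0,0,0,0,0,0,2,0,0,2,0,0,2,0,0,0,0,0,0,0,2,2,2,0,0,0,0,0,0,0,0,0,0,0,0,0,2,0]
Step 7: delete ghe at [11, 14, 25, 41] -> counters=[0,0,0,0,2,0,0,0,0,0,0,1,0,0,1,0,0,2,0,0,0,0,0,0,0,1,2,2,0,0,0,0,0,0,0,0,0,0,0,0,0,1,0]
Step 8: delete rxd at [4, 17, 26, 27] -> counters=[0,0,0,0,1,0,0,0,0,0,0,1,0,0,1,0,0,1,0,0,0,0,0,0,0,1,1,1,0,0,0,0,0,0,0,0,0,0,0,0,0,1,0]
Step 9: delete ghe at [11, 14, 25, 41] -> counters=[0,0,0,0,1,0,0,0,0,0,0,0,0,0,0,0,0,1,0,0,0,0,0,0,0,0,1,1,0,0,0,0,0,0,0,0,0,0,0,0,0,0,0]
Step 10: insert ghe at [11, 14, 25, 41] -> counters=[0,0,0,0,1,0,0,0,0,0,0,1,0,0,1,0,0,1,0,0,0,0,0,0,0,1,1,1,0,0,0,0,0,0,0,0,0,0,0,0,0,1,0]
Step 11: insert b at [2, 22, 30, 31] -> counters=[0,0,1,0,1,0,0,0,0,0,0,1,0,0,1,0,0,1,0,0,0,0,1,0,0,1,1,1,0,0,1,1,0,0,0,0,0,0,0,0,0,1,0]
Step 12: insert ghe at [11, 14, 25, 41] -> counters=[0,0,1,0,1,0,0,0,0,0,0,2,0,0,2,0,0,1,0,0,0,0,1,0,0,2,1,1,0,0,1,1,0,0,0,0,0,0,0,0,0,2,0]
Step 13: delete rxd at [4, 17, 26, 27] -> counters=[0,0,1,0,0,0,0,0,0,0,0,2,0,0,2,0,0,0,0,0,0,0,1,0,0,2,0,0,0,0,1,1,0,0,0,0,0,0,0,0,0,2,0]
Step 14: insert ghe at [11, 14, 25, 41] -> counters=[0,0,1,0,0,0,0,0,0,0,0,3,0,0,3,0,0,0,0,0,0,0,1,0,0,3,0,0,0,0,1,1,0,0,0,0,0,0,0,0,0,3,0]
Final counters=[0,0,1,0,0,0,0,0,0,0,0,3,0,0,3,0,0,0,0,0,0,0,1,0,0,3,0,0,0,0,1,1,0,0,0,0,0,0,0,0,0,3,0] -> 8 nonzero

Answer: 8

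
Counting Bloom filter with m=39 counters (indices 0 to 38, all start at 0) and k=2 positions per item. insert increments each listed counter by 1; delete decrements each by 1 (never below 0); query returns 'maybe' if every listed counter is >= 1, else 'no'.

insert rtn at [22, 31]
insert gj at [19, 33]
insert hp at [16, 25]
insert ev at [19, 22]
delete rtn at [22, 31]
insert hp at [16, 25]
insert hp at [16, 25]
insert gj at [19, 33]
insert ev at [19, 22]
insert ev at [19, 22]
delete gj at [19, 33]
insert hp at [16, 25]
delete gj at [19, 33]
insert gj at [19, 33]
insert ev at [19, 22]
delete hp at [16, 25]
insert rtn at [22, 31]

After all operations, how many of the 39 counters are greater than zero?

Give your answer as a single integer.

Step 1: insert rtn at [22, 31] -> counters=[0,0,0,0,0,0,0,0,0,0,0,0,0,0,0,0,0,0,0,0,0,0,1,0,0,0,0,0,0,0,0,1,0,0,0,0,0,0,0]
Step 2: insert gj at [19, 33] -> counters=[0,0,0,0,0,0,0,0,0,0,0,0,0,0,0,0,0,0,0,1,0,0,1,0,0,0,0,0,0,0,0,1,0,1,0,0,0,0,0]
Step 3: insert hp at [16, 25] -> counters=[0,0,0,0,0,0,0,0,0,0,0,0,0,0,0,0,1,0,0,1,0,0,1,0,0,1,0,0,0,0,0,1,0,1,0,0,0,0,0]
Step 4: insert ev at [19, 22] -> counters=[0,0,0,0,0,0,0,0,0,0,0,0,0,0,0,0,1,0,0,2,0,0,2,0,0,1,0,0,0,0,0,1,0,1,0,0,0,0,0]
Step 5: delete rtn at [22, 31] -> counters=[0,0,0,0,0,0,0,0,0,0,0,0,0,0,0,0,1,0,0,2,0,0,1,0,0,1,0,0,0,0,0,0,0,1,0,0,0,0,0]
Step 6: insert hp at [16, 25] -> counters=[0,0,0,0,0,0,0,0,0,0,0,0,0,0,0,0,2,0,0,2,0,0,1,0,0,2,0,0,0,0,0,0,0,1,0,0,0,0,0]
Step 7: insert hp at [16, 25] -> counters=[0,0,0,0,0,0,0,0,0,0,0,0,0,0,0,0,3,0,0,2,0,0,1,0,0,3,0,0,0,0,0,0,0,1,0,0,0,0,0]
Step 8: insert gj at [19, 33] -> counters=[0,0,0,0,0,0,0,0,0,0,0,0,0,0,0,0,3,0,0,3,0,0,1,0,0,3,0,0,0,0,0,0,0,2,0,0,0,0,0]
Step 9: insert ev at [19, 22] -> counters=[0,0,0,0,0,0,0,0,0,0,0,0,0,0,0,0,3,0,0,4,0,0,2,0,0,3,0,0,0,0,0,0,0,2,0,0,0,0,0]
Step 10: insert ev at [19, 22] -> counters=[0,0,0,0,0,0,0,0,0,0,0,0,0,0,0,0,3,0,0,5,0,0,3,0,0,3,0,0,0,0,0,0,0,2,0,0,0,0,0]
Step 11: delete gj at [19, 33] -> counters=[0,0,0,0,0,0,0,0,0,0,0,0,0,0,0,0,3,0,0,4,0,0,3,0,0,3,0,0,0,0,0,0,0,1,0,0,0,0,0]
Step 12: insert hp at [16, 25] -> counters=[0,0,0,0,0,0,0,0,0,0,0,0,0,0,0,0,4,0,0,4,0,0,3,0,0,4,0,0,0,0,0,0,0,1,0,0,0,0,0]
Step 13: delete gj at [19, 33] -> counters=[0,0,0,0,0,0,0,0,0,0,0,0,0,0,0,0,4,0,0,3,0,0,3,0,0,4,0,0,0,0,0,0,0,0,0,0,0,0,0]
Step 14: insert gj at [19, 33] -> counters=[0,0,0,0,0,0,0,0,0,0,0,0,0,0,0,0,4,0,0,4,0,0,3,0,0,4,0,0,0,0,0,0,0,1,0,0,0,0,0]
Step 15: insert ev at [19, 22] -> counters=[0,0,0,0,0,0,0,0,0,0,0,0,0,0,0,0,4,0,0,5,0,0,4,0,0,4,0,0,0,0,0,0,0,1,0,0,0,0,0]
Step 16: delete hp at [16, 25] -> counters=[0,0,0,0,0,0,0,0,0,0,0,0,0,0,0,0,3,0,0,5,0,0,4,0,0,3,0,0,0,0,0,0,0,1,0,0,0,0,0]
Step 17: insert rtn at [22, 31] -> counters=[0,0,0,0,0,0,0,0,0,0,0,0,0,0,0,0,3,0,0,5,0,0,5,0,0,3,0,0,0,0,0,1,0,1,0,0,0,0,0]
Final counters=[0,0,0,0,0,0,0,0,0,0,0,0,0,0,0,0,3,0,0,5,0,0,5,0,0,3,0,0,0,0,0,1,0,1,0,0,0,0,0] -> 6 nonzero

Answer: 6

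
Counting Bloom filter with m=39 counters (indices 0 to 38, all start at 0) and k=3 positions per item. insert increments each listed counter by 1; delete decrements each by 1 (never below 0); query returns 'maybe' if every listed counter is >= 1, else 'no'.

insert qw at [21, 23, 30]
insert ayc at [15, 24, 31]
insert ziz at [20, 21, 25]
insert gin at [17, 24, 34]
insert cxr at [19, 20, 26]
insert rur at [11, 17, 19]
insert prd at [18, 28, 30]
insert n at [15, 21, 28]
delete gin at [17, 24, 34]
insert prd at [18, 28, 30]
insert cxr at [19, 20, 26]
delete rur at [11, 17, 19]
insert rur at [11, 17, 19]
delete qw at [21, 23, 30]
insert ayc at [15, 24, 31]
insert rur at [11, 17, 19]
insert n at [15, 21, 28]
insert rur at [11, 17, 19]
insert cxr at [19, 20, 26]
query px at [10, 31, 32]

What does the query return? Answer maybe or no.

Step 1: insert qw at [21, 23, 30] -> counters=[0,0,0,0,0,0,0,0,0,0,0,0,0,0,0,0,0,0,0,0,0,1,0,1,0,0,0,0,0,0,1,0,0,0,0,0,0,0,0]
Step 2: insert ayc at [15, 24, 31] -> counters=[0,0,0,0,0,0,0,0,0,0,0,0,0,0,0,1,0,0,0,0,0,1,0,1,1,0,0,0,0,0,1,1,0,0,0,0,0,0,0]
Step 3: insert ziz at [20, 21, 25] -> counters=[0,0,0,0,0,0,0,0,0,0,0,0,0,0,0,1,0,0,0,0,1,2,0,1,1,1,0,0,0,0,1,1,0,0,0,0,0,0,0]
Step 4: insert gin at [17, 24, 34] -> counters=[0,0,0,0,0,0,0,0,0,0,0,0,0,0,0,1,0,1,0,0,1,2,0,1,2,1,0,0,0,0,1,1,0,0,1,0,0,0,0]
Step 5: insert cxr at [19, 20, 26] -> counters=[0,0,0,0,0,0,0,0,0,0,0,0,0,0,0,1,0,1,0,1,2,2,0,1,2,1,1,0,0,0,1,1,0,0,1,0,0,0,0]
Step 6: insert rur at [11, 17, 19] -> counters=[0,0,0,0,0,0,0,0,0,0,0,1,0,0,0,1,0,2,0,2,2,2,0,1,2,1,1,0,0,0,1,1,0,0,1,0,0,0,0]
Step 7: insert prd at [18, 28, 30] -> counters=[0,0,0,0,0,0,0,0,0,0,0,1,0,0,0,1,0,2,1,2,2,2,0,1,2,1,1,0,1,0,2,1,0,0,1,0,0,0,0]
Step 8: insert n at [15, 21, 28] -> counters=[0,0,0,0,0,0,0,0,0,0,0,1,0,0,0,2,0,2,1,2,2,3,0,1,2,1,1,0,2,0,2,1,0,0,1,0,0,0,0]
Step 9: delete gin at [17, 24, 34] -> counters=[0,0,0,0,0,0,0,0,0,0,0,1,0,0,0,2,0,1,1,2,2,3,0,1,1,1,1,0,2,0,2,1,0,0,0,0,0,0,0]
Step 10: insert prd at [18, 28, 30] -> counters=[0,0,0,0,0,0,0,0,0,0,0,1,0,0,0,2,0,1,2,2,2,3,0,1,1,1,1,0,3,0,3,1,0,0,0,0,0,0,0]
Step 11: insert cxr at [19, 20, 26] -> counters=[0,0,0,0,0,0,0,0,0,0,0,1,0,0,0,2,0,1,2,3,3,3,0,1,1,1,2,0,3,0,3,1,0,0,0,0,0,0,0]
Step 12: delete rur at [11, 17, 19] -> counters=[0,0,0,0,0,0,0,0,0,0,0,0,0,0,0,2,0,0,2,2,3,3,0,1,1,1,2,0,3,0,3,1,0,0,0,0,0,0,0]
Step 13: insert rur at [11, 17, 19] -> counters=[0,0,0,0,0,0,0,0,0,0,0,1,0,0,0,2,0,1,2,3,3,3,0,1,1,1,2,0,3,0,3,1,0,0,0,0,0,0,0]
Step 14: delete qw at [21, 23, 30] -> counters=[0,0,0,0,0,0,0,0,0,0,0,1,0,0,0,2,0,1,2,3,3,2,0,0,1,1,2,0,3,0,2,1,0,0,0,0,0,0,0]
Step 15: insert ayc at [15, 24, 31] -> counters=[0,0,0,0,0,0,0,0,0,0,0,1,0,0,0,3,0,1,2,3,3,2,0,0,2,1,2,0,3,0,2,2,0,0,0,0,0,0,0]
Step 16: insert rur at [11, 17, 19] -> counters=[0,0,0,0,0,0,0,0,0,0,0,2,0,0,0,3,0,2,2,4,3,2,0,0,2,1,2,0,3,0,2,2,0,0,0,0,0,0,0]
Step 17: insert n at [15, 21, 28] -> counters=[0,0,0,0,0,0,0,0,0,0,0,2,0,0,0,4,0,2,2,4,3,3,0,0,2,1,2,0,4,0,2,2,0,0,0,0,0,0,0]
Step 18: insert rur at [11, 17, 19] -> counters=[0,0,0,0,0,0,0,0,0,0,0,3,0,0,0,4,0,3,2,5,3,3,0,0,2,1,2,0,4,0,2,2,0,0,0,0,0,0,0]
Step 19: insert cxr at [19, 20, 26] -> counters=[0,0,0,0,0,0,0,0,0,0,0,3,0,0,0,4,0,3,2,6,4,3,0,0,2,1,3,0,4,0,2,2,0,0,0,0,0,0,0]
Query px: check counters[10]=0 counters[31]=2 counters[32]=0 -> no

Answer: no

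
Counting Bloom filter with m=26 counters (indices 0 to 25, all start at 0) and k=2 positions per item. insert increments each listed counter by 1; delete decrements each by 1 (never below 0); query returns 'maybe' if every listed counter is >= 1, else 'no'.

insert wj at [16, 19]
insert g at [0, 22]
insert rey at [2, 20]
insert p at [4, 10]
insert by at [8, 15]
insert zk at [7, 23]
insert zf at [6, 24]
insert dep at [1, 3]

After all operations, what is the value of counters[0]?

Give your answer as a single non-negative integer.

Step 1: insert wj at [16, 19] -> counters=[0,0,0,0,0,0,0,0,0,0,0,0,0,0,0,0,1,0,0,1,0,0,0,0,0,0]
Step 2: insert g at [0, 22] -> counters=[1,0,0,0,0,0,0,0,0,0,0,0,0,0,0,0,1,0,0,1,0,0,1,0,0,0]
Step 3: insert rey at [2, 20] -> counters=[1,0,1,0,0,0,0,0,0,0,0,0,0,0,0,0,1,0,0,1,1,0,1,0,0,0]
Step 4: insert p at [4, 10] -> counters=[1,0,1,0,1,0,0,0,0,0,1,0,0,0,0,0,1,0,0,1,1,0,1,0,0,0]
Step 5: insert by at [8, 15] -> counters=[1,0,1,0,1,0,0,0,1,0,1,0,0,0,0,1,1,0,0,1,1,0,1,0,0,0]
Step 6: insert zk at [7, 23] -> counters=[1,0,1,0,1,0,0,1,1,0,1,0,0,0,0,1,1,0,0,1,1,0,1,1,0,0]
Step 7: insert zf at [6, 24] -> counters=[1,0,1,0,1,0,1,1,1,0,1,0,0,0,0,1,1,0,0,1,1,0,1,1,1,0]
Step 8: insert dep at [1, 3] -> counters=[1,1,1,1,1,0,1,1,1,0,1,0,0,0,0,1,1,0,0,1,1,0,1,1,1,0]
Final counters=[1,1,1,1,1,0,1,1,1,0,1,0,0,0,0,1,1,0,0,1,1,0,1,1,1,0] -> counters[0]=1

Answer: 1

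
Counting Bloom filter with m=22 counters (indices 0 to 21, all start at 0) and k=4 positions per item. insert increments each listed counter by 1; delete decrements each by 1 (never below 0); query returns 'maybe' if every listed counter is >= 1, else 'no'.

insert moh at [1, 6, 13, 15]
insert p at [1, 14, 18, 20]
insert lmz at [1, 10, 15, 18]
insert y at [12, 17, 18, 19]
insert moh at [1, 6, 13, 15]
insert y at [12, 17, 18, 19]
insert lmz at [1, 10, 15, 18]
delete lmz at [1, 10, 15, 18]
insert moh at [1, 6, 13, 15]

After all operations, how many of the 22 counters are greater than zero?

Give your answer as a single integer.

Step 1: insert moh at [1, 6, 13, 15] -> counters=[0,1,0,0,0,0,1,0,0,0,0,0,0,1,0,1,0,0,0,0,0,0]
Step 2: insert p at [1, 14, 18, 20] -> counters=[0,2,0,0,0,0,1,0,0,0,0,0,0,1,1,1,0,0,1,0,1,0]
Step 3: insert lmz at [1, 10, 15, 18] -> counters=[0,3,0,0,0,0,1,0,0,0,1,0,0,1,1,2,0,0,2,0,1,0]
Step 4: insert y at [12, 17, 18, 19] -> counters=[0,3,0,0,0,0,1,0,0,0,1,0,1,1,1,2,0,1,3,1,1,0]
Step 5: insert moh at [1, 6, 13, 15] -> counters=[0,4,0,0,0,0,2,0,0,0,1,0,1,2,1,3,0,1,3,1,1,0]
Step 6: insert y at [12, 17, 18, 19] -> counters=[0,4,0,0,0,0,2,0,0,0,1,0,2,2,1,3,0,2,4,2,1,0]
Step 7: insert lmz at [1, 10, 15, 18] -> counters=[0,5,0,0,0,0,2,0,0,0,2,0,2,2,1,4,0,2,5,2,1,0]
Step 8: delete lmz at [1, 10, 15, 18] -> counters=[0,4,0,0,0,0,2,0,0,0,1,0,2,2,1,3,0,2,4,2,1,0]
Step 9: insert moh at [1, 6, 13, 15] -> counters=[0,5,0,0,0,0,3,0,0,0,1,0,2,3,1,4,0,2,4,2,1,0]
Final counters=[0,5,0,0,0,0,3,0,0,0,1,0,2,3,1,4,0,2,4,2,1,0] -> 11 nonzero

Answer: 11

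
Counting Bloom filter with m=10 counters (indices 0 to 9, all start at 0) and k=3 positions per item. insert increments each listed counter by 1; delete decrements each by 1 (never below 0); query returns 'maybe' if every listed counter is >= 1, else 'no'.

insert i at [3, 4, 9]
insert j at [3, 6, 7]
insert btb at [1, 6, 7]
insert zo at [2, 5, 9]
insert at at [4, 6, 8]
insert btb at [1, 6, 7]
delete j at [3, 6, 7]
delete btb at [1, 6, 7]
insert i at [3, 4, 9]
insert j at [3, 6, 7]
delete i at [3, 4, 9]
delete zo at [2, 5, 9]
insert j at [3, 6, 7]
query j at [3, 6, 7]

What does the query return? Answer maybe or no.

Answer: maybe

Derivation:
Step 1: insert i at [3, 4, 9] -> counters=[0,0,0,1,1,0,0,0,0,1]
Step 2: insert j at [3, 6, 7] -> counters=[0,0,0,2,1,0,1,1,0,1]
Step 3: insert btb at [1, 6, 7] -> counters=[0,1,0,2,1,0,2,2,0,1]
Step 4: insert zo at [2, 5, 9] -> counters=[0,1,1,2,1,1,2,2,0,2]
Step 5: insert at at [4, 6, 8] -> counters=[0,1,1,2,2,1,3,2,1,2]
Step 6: insert btb at [1, 6, 7] -> counters=[0,2,1,2,2,1,4,3,1,2]
Step 7: delete j at [3, 6, 7] -> counters=[0,2,1,1,2,1,3,2,1,2]
Step 8: delete btb at [1, 6, 7] -> counters=[0,1,1,1,2,1,2,1,1,2]
Step 9: insert i at [3, 4, 9] -> counters=[0,1,1,2,3,1,2,1,1,3]
Step 10: insert j at [3, 6, 7] -> counters=[0,1,1,3,3,1,3,2,1,3]
Step 11: delete i at [3, 4, 9] -> counters=[0,1,1,2,2,1,3,2,1,2]
Step 12: delete zo at [2, 5, 9] -> counters=[0,1,0,2,2,0,3,2,1,1]
Step 13: insert j at [3, 6, 7] -> counters=[0,1,0,3,2,0,4,3,1,1]
Query j: check counters[3]=3 counters[6]=4 counters[7]=3 -> maybe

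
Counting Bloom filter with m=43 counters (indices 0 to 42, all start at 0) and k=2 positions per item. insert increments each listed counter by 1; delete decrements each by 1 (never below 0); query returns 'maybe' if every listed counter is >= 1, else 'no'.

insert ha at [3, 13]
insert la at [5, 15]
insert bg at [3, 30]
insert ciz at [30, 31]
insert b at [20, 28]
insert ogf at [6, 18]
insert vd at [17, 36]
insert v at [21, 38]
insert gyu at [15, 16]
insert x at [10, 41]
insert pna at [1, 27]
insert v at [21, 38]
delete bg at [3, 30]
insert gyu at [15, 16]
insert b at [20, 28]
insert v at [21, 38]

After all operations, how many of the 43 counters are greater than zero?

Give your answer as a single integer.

Answer: 19

Derivation:
Step 1: insert ha at [3, 13] -> counters=[0,0,0,1,0,0,0,0,0,0,0,0,0,1,0,0,0,0,0,0,0,0,0,0,0,0,0,0,0,0,0,0,0,0,0,0,0,0,0,0,0,0,0]
Step 2: insert la at [5, 15] -> counters=[0,0,0,1,0,1,0,0,0,0,0,0,0,1,0,1,0,0,0,0,0,0,0,0,0,0,0,0,0,0,0,0,0,0,0,0,0,0,0,0,0,0,0]
Step 3: insert bg at [3, 30] -> counters=[0,0,0,2,0,1,0,0,0,0,0,0,0,1,0,1,0,0,0,0,0,0,0,0,0,0,0,0,0,0,1,0,0,0,0,0,0,0,0,0,0,0,0]
Step 4: insert ciz at [30, 31] -> counters=[0,0,0,2,0,1,0,0,0,0,0,0,0,1,0,1,0,0,0,0,0,0,0,0,0,0,0,0,0,0,2,1,0,0,0,0,0,0,0,0,0,0,0]
Step 5: insert b at [20, 28] -> counters=[0,0,0,2,0,1,0,0,0,0,0,0,0,1,0,1,0,0,0,0,1,0,0,0,0,0,0,0,1,0,2,1,0,0,0,0,0,0,0,0,0,0,0]
Step 6: insert ogf at [6, 18] -> counters=[0,0,0,2,0,1,1,0,0,0,0,0,0,1,0,1,0,0,1,0,1,0,0,0,0,0,0,0,1,0,2,1,0,0,0,0,0,0,0,0,0,0,0]
Step 7: insert vd at [17, 36] -> counters=[0,0,0,2,0,1,1,0,0,0,0,0,0,1,0,1,0,1,1,0,1,0,0,0,0,0,0,0,1,0,2,1,0,0,0,0,1,0,0,0,0,0,0]
Step 8: insert v at [21, 38] -> counters=[0,0,0,2,0,1,1,0,0,0,0,0,0,1,0,1,0,1,1,0,1,1,0,0,0,0,0,0,1,0,2,1,0,0,0,0,1,0,1,0,0,0,0]
Step 9: insert gyu at [15, 16] -> counters=[0,0,0,2,0,1,1,0,0,0,0,0,0,1,0,2,1,1,1,0,1,1,0,0,0,0,0,0,1,0,2,1,0,0,0,0,1,0,1,0,0,0,0]
Step 10: insert x at [10, 41] -> counters=[0,0,0,2,0,1,1,0,0,0,1,0,0,1,0,2,1,1,1,0,1,1,0,0,0,0,0,0,1,0,2,1,0,0,0,0,1,0,1,0,0,1,0]
Step 11: insert pna at [1, 27] -> counters=[0,1,0,2,0,1,1,0,0,0,1,0,0,1,0,2,1,1,1,0,1,1,0,0,0,0,0,1,1,0,2,1,0,0,0,0,1,0,1,0,0,1,0]
Step 12: insert v at [21, 38] -> counters=[0,1,0,2,0,1,1,0,0,0,1,0,0,1,0,2,1,1,1,0,1,2,0,0,0,0,0,1,1,0,2,1,0,0,0,0,1,0,2,0,0,1,0]
Step 13: delete bg at [3, 30] -> counters=[0,1,0,1,0,1,1,0,0,0,1,0,0,1,0,2,1,1,1,0,1,2,0,0,0,0,0,1,1,0,1,1,0,0,0,0,1,0,2,0,0,1,0]
Step 14: insert gyu at [15, 16] -> counters=[0,1,0,1,0,1,1,0,0,0,1,0,0,1,0,3,2,1,1,0,1,2,0,0,0,0,0,1,1,0,1,1,0,0,0,0,1,0,2,0,0,1,0]
Step 15: insert b at [20, 28] -> counters=[0,1,0,1,0,1,1,0,0,0,1,0,0,1,0,3,2,1,1,0,2,2,0,0,0,0,0,1,2,0,1,1,0,0,0,0,1,0,2,0,0,1,0]
Step 16: insert v at [21, 38] -> counters=[0,1,0,1,0,1,1,0,0,0,1,0,0,1,0,3,2,1,1,0,2,3,0,0,0,0,0,1,2,0,1,1,0,0,0,0,1,0,3,0,0,1,0]
Final counters=[0,1,0,1,0,1,1,0,0,0,1,0,0,1,0,3,2,1,1,0,2,3,0,0,0,0,0,1,2,0,1,1,0,0,0,0,1,0,3,0,0,1,0] -> 19 nonzero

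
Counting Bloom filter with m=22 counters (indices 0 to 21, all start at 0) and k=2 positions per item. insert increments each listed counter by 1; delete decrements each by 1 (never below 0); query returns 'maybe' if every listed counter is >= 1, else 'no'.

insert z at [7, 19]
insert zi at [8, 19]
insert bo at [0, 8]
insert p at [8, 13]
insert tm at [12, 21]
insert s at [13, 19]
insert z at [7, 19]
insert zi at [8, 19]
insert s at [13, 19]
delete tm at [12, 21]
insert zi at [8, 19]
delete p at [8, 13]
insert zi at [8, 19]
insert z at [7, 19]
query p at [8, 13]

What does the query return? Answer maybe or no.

Step 1: insert z at [7, 19] -> counters=[0,0,0,0,0,0,0,1,0,0,0,0,0,0,0,0,0,0,0,1,0,0]
Step 2: insert zi at [8, 19] -> counters=[0,0,0,0,0,0,0,1,1,0,0,0,0,0,0,0,0,0,0,2,0,0]
Step 3: insert bo at [0, 8] -> counters=[1,0,0,0,0,0,0,1,2,0,0,0,0,0,0,0,0,0,0,2,0,0]
Step 4: insert p at [8, 13] -> counters=[1,0,0,0,0,0,0,1,3,0,0,0,0,1,0,0,0,0,0,2,0,0]
Step 5: insert tm at [12, 21] -> counters=[1,0,0,0,0,0,0,1,3,0,0,0,1,1,0,0,0,0,0,2,0,1]
Step 6: insert s at [13, 19] -> counters=[1,0,0,0,0,0,0,1,3,0,0,0,1,2,0,0,0,0,0,3,0,1]
Step 7: insert z at [7, 19] -> counters=[1,0,0,0,0,0,0,2,3,0,0,0,1,2,0,0,0,0,0,4,0,1]
Step 8: insert zi at [8, 19] -> counters=[1,0,0,0,0,0,0,2,4,0,0,0,1,2,0,0,0,0,0,5,0,1]
Step 9: insert s at [13, 19] -> counters=[1,0,0,0,0,0,0,2,4,0,0,0,1,3,0,0,0,0,0,6,0,1]
Step 10: delete tm at [12, 21] -> counters=[1,0,0,0,0,0,0,2,4,0,0,0,0,3,0,0,0,0,0,6,0,0]
Step 11: insert zi at [8, 19] -> counters=[1,0,0,0,0,0,0,2,5,0,0,0,0,3,0,0,0,0,0,7,0,0]
Step 12: delete p at [8, 13] -> counters=[1,0,0,0,0,0,0,2,4,0,0,0,0,2,0,0,0,0,0,7,0,0]
Step 13: insert zi at [8, 19] -> counters=[1,0,0,0,0,0,0,2,5,0,0,0,0,2,0,0,0,0,0,8,0,0]
Step 14: insert z at [7, 19] -> counters=[1,0,0,0,0,0,0,3,5,0,0,0,0,2,0,0,0,0,0,9,0,0]
Query p: check counters[8]=5 counters[13]=2 -> maybe

Answer: maybe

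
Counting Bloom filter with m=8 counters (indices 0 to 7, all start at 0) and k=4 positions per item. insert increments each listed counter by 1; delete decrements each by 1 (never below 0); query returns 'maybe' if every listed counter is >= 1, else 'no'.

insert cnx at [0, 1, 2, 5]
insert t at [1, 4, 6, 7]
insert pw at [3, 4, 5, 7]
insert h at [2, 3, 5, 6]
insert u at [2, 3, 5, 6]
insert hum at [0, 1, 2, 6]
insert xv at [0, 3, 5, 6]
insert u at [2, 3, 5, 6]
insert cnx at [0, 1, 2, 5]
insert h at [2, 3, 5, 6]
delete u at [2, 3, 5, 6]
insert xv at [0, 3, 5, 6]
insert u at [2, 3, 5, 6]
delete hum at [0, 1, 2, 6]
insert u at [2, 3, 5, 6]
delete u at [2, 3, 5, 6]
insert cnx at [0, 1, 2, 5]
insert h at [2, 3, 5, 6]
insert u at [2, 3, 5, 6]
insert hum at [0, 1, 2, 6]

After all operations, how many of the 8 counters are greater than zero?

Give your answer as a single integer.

Answer: 8

Derivation:
Step 1: insert cnx at [0, 1, 2, 5] -> counters=[1,1,1,0,0,1,0,0]
Step 2: insert t at [1, 4, 6, 7] -> counters=[1,2,1,0,1,1,1,1]
Step 3: insert pw at [3, 4, 5, 7] -> counters=[1,2,1,1,2,2,1,2]
Step 4: insert h at [2, 3, 5, 6] -> counters=[1,2,2,2,2,3,2,2]
Step 5: insert u at [2, 3, 5, 6] -> counters=[1,2,3,3,2,4,3,2]
Step 6: insert hum at [0, 1, 2, 6] -> counters=[2,3,4,3,2,4,4,2]
Step 7: insert xv at [0, 3, 5, 6] -> counters=[3,3,4,4,2,5,5,2]
Step 8: insert u at [2, 3, 5, 6] -> counters=[3,3,5,5,2,6,6,2]
Step 9: insert cnx at [0, 1, 2, 5] -> counters=[4,4,6,5,2,7,6,2]
Step 10: insert h at [2, 3, 5, 6] -> counters=[4,4,7,6,2,8,7,2]
Step 11: delete u at [2, 3, 5, 6] -> counters=[4,4,6,5,2,7,6,2]
Step 12: insert xv at [0, 3, 5, 6] -> counters=[5,4,6,6,2,8,7,2]
Step 13: insert u at [2, 3, 5, 6] -> counters=[5,4,7,7,2,9,8,2]
Step 14: delete hum at [0, 1, 2, 6] -> counters=[4,3,6,7,2,9,7,2]
Step 15: insert u at [2, 3, 5, 6] -> counters=[4,3,7,8,2,10,8,2]
Step 16: delete u at [2, 3, 5, 6] -> counters=[4,3,6,7,2,9,7,2]
Step 17: insert cnx at [0, 1, 2, 5] -> counters=[5,4,7,7,2,10,7,2]
Step 18: insert h at [2, 3, 5, 6] -> counters=[5,4,8,8,2,11,8,2]
Step 19: insert u at [2, 3, 5, 6] -> counters=[5,4,9,9,2,12,9,2]
Step 20: insert hum at [0, 1, 2, 6] -> counters=[6,5,10,9,2,12,10,2]
Final counters=[6,5,10,9,2,12,10,2] -> 8 nonzero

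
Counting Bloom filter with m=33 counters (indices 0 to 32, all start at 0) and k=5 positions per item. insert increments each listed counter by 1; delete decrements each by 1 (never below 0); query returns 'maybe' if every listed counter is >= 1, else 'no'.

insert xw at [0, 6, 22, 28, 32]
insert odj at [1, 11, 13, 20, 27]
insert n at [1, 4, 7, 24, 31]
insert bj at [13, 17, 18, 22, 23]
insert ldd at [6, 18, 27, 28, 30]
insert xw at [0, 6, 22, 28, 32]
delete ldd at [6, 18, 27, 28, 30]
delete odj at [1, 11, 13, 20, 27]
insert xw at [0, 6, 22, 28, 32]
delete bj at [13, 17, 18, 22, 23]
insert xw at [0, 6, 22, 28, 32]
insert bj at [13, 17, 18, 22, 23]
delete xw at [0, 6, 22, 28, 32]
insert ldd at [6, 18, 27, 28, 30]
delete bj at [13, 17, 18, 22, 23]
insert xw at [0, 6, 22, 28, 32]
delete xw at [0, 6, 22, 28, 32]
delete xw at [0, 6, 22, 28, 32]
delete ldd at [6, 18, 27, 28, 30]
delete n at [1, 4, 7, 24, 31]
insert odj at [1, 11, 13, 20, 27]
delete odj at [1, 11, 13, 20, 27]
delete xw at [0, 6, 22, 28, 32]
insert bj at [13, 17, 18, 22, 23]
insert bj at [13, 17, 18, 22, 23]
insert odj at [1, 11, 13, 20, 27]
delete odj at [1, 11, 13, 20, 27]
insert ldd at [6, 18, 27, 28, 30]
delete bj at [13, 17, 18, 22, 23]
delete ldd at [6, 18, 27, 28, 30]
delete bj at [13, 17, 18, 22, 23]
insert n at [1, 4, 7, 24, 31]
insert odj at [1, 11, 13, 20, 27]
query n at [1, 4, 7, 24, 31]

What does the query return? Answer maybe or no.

Step 1: insert xw at [0, 6, 22, 28, 32] -> counters=[1,0,0,0,0,0,1,0,0,0,0,0,0,0,0,0,0,0,0,0,0,0,1,0,0,0,0,0,1,0,0,0,1]
Step 2: insert odj at [1, 11, 13, 20, 27] -> counters=[1,1,0,0,0,0,1,0,0,0,0,1,0,1,0,0,0,0,0,0,1,0,1,0,0,0,0,1,1,0,0,0,1]
Step 3: insert n at [1, 4, 7, 24, 31] -> counters=[1,2,0,0,1,0,1,1,0,0,0,1,0,1,0,0,0,0,0,0,1,0,1,0,1,0,0,1,1,0,0,1,1]
Step 4: insert bj at [13, 17, 18, 22, 23] -> counters=[1,2,0,0,1,0,1,1,0,0,0,1,0,2,0,0,0,1,1,0,1,0,2,1,1,0,0,1,1,0,0,1,1]
Step 5: insert ldd at [6, 18, 27, 28, 30] -> counters=[1,2,0,0,1,0,2,1,0,0,0,1,0,2,0,0,0,1,2,0,1,0,2,1,1,0,0,2,2,0,1,1,1]
Step 6: insert xw at [0, 6, 22, 28, 32] -> counters=[2,2,0,0,1,0,3,1,0,0,0,1,0,2,0,0,0,1,2,0,1,0,3,1,1,0,0,2,3,0,1,1,2]
Step 7: delete ldd at [6, 18, 27, 28, 30] -> counters=[2,2,0,0,1,0,2,1,0,0,0,1,0,2,0,0,0,1,1,0,1,0,3,1,1,0,0,1,2,0,0,1,2]
Step 8: delete odj at [1, 11, 13, 20, 27] -> counters=[2,1,0,0,1,0,2,1,0,0,0,0,0,1,0,0,0,1,1,0,0,0,3,1,1,0,0,0,2,0,0,1,2]
Step 9: insert xw at [0, 6, 22, 28, 32] -> counters=[3,1,0,0,1,0,3,1,0,0,0,0,0,1,0,0,0,1,1,0,0,0,4,1,1,0,0,0,3,0,0,1,3]
Step 10: delete bj at [13, 17, 18, 22, 23] -> counters=[3,1,0,0,1,0,3,1,0,0,0,0,0,0,0,0,0,0,0,0,0,0,3,0,1,0,0,0,3,0,0,1,3]
Step 11: insert xw at [0, 6, 22, 28, 32] -> counters=[4,1,0,0,1,0,4,1,0,0,0,0,0,0,0,0,0,0,0,0,0,0,4,0,1,0,0,0,4,0,0,1,4]
Step 12: insert bj at [13, 17, 18, 22, 23] -> counters=[4,1,0,0,1,0,4,1,0,0,0,0,0,1,0,0,0,1,1,0,0,0,5,1,1,0,0,0,4,0,0,1,4]
Step 13: delete xw at [0, 6, 22, 28, 32] -> counters=[3,1,0,0,1,0,3,1,0,0,0,0,0,1,0,0,0,1,1,0,0,0,4,1,1,0,0,0,3,0,0,1,3]
Step 14: insert ldd at [6, 18, 27, 28, 30] -> counters=[3,1,0,0,1,0,4,1,0,0,0,0,0,1,0,0,0,1,2,0,0,0,4,1,1,0,0,1,4,0,1,1,3]
Step 15: delete bj at [13, 17, 18, 22, 23] -> counters=[3,1,0,0,1,0,4,1,0,0,0,0,0,0,0,0,0,0,1,0,0,0,3,0,1,0,0,1,4,0,1,1,3]
Step 16: insert xw at [0, 6, 22, 28, 32] -> counters=[4,1,0,0,1,0,5,1,0,0,0,0,0,0,0,0,0,0,1,0,0,0,4,0,1,0,0,1,5,0,1,1,4]
Step 17: delete xw at [0, 6, 22, 28, 32] -> counters=[3,1,0,0,1,0,4,1,0,0,0,0,0,0,0,0,0,0,1,0,0,0,3,0,1,0,0,1,4,0,1,1,3]
Step 18: delete xw at [0, 6, 22, 28, 32] -> counters=[2,1,0,0,1,0,3,1,0,0,0,0,0,0,0,0,0,0,1,0,0,0,2,0,1,0,0,1,3,0,1,1,2]
Step 19: delete ldd at [6, 18, 27, 28, 30] -> counters=[2,1,0,0,1,0,2,1,0,0,0,0,0,0,0,0,0,0,0,0,0,0,2,0,1,0,0,0,2,0,0,1,2]
Step 20: delete n at [1, 4, 7, 24, 31] -> counters=[2,0,0,0,0,0,2,0,0,0,0,0,0,0,0,0,0,0,0,0,0,0,2,0,0,0,0,0,2,0,0,0,2]
Step 21: insert odj at [1, 11, 13, 20, 27] -> counters=[2,1,0,0,0,0,2,0,0,0,0,1,0,1,0,0,0,0,0,0,1,0,2,0,0,0,0,1,2,0,0,0,2]
Step 22: delete odj at [1, 11, 13, 20, 27] -> counters=[2,0,0,0,0,0,2,0,0,0,0,0,0,0,0,0,0,0,0,0,0,0,2,0,0,0,0,0,2,0,0,0,2]
Step 23: delete xw at [0, 6, 22, 28, 32] -> counters=[1,0,0,0,0,0,1,0,0,0,0,0,0,0,0,0,0,0,0,0,0,0,1,0,0,0,0,0,1,0,0,0,1]
Step 24: insert bj at [13, 17, 18, 22, 23] -> counters=[1,0,0,0,0,0,1,0,0,0,0,0,0,1,0,0,0,1,1,0,0,0,2,1,0,0,0,0,1,0,0,0,1]
Step 25: insert bj at [13, 17, 18, 22, 23] -> counters=[1,0,0,0,0,0,1,0,0,0,0,0,0,2,0,0,0,2,2,0,0,0,3,2,0,0,0,0,1,0,0,0,1]
Step 26: insert odj at [1, 11, 13, 20, 27] -> counters=[1,1,0,0,0,0,1,0,0,0,0,1,0,3,0,0,0,2,2,0,1,0,3,2,0,0,0,1,1,0,0,0,1]
Step 27: delete odj at [1, 11, 13, 20, 27] -> counters=[1,0,0,0,0,0,1,0,0,0,0,0,0,2,0,0,0,2,2,0,0,0,3,2,0,0,0,0,1,0,0,0,1]
Step 28: insert ldd at [6, 18, 27, 28, 30] -> counters=[1,0,0,0,0,0,2,0,0,0,0,0,0,2,0,0,0,2,3,0,0,0,3,2,0,0,0,1,2,0,1,0,1]
Step 29: delete bj at [13, 17, 18, 22, 23] -> counters=[1,0,0,0,0,0,2,0,0,0,0,0,0,1,0,0,0,1,2,0,0,0,2,1,0,0,0,1,2,0,1,0,1]
Step 30: delete ldd at [6, 18, 27, 28, 30] -> counters=[1,0,0,0,0,0,1,0,0,0,0,0,0,1,0,0,0,1,1,0,0,0,2,1,0,0,0,0,1,0,0,0,1]
Step 31: delete bj at [13, 17, 18, 22, 23] -> counters=[1,0,0,0,0,0,1,0,0,0,0,0,0,0,0,0,0,0,0,0,0,0,1,0,0,0,0,0,1,0,0,0,1]
Step 32: insert n at [1, 4, 7, 24, 31] -> counters=[1,1,0,0,1,0,1,1,0,0,0,0,0,0,0,0,0,0,0,0,0,0,1,0,1,0,0,0,1,0,0,1,1]
Step 33: insert odj at [1, 11, 13, 20, 27] -> counters=[1,2,0,0,1,0,1,1,0,0,0,1,0,1,0,0,0,0,0,0,1,0,1,0,1,0,0,1,1,0,0,1,1]
Query n: check counters[1]=2 counters[4]=1 counters[7]=1 counters[24]=1 counters[31]=1 -> maybe

Answer: maybe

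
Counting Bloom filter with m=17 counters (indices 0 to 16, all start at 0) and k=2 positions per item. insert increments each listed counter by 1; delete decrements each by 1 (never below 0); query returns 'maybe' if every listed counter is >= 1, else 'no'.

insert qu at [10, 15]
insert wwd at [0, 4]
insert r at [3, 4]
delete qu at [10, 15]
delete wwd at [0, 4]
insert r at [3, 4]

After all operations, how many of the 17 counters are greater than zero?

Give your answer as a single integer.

Step 1: insert qu at [10, 15] -> counters=[0,0,0,0,0,0,0,0,0,0,1,0,0,0,0,1,0]
Step 2: insert wwd at [0, 4] -> counters=[1,0,0,0,1,0,0,0,0,0,1,0,0,0,0,1,0]
Step 3: insert r at [3, 4] -> counters=[1,0,0,1,2,0,0,0,0,0,1,0,0,0,0,1,0]
Step 4: delete qu at [10, 15] -> counters=[1,0,0,1,2,0,0,0,0,0,0,0,0,0,0,0,0]
Step 5: delete wwd at [0, 4] -> counters=[0,0,0,1,1,0,0,0,0,0,0,0,0,0,0,0,0]
Step 6: insert r at [3, 4] -> counters=[0,0,0,2,2,0,0,0,0,0,0,0,0,0,0,0,0]
Final counters=[0,0,0,2,2,0,0,0,0,0,0,0,0,0,0,0,0] -> 2 nonzero

Answer: 2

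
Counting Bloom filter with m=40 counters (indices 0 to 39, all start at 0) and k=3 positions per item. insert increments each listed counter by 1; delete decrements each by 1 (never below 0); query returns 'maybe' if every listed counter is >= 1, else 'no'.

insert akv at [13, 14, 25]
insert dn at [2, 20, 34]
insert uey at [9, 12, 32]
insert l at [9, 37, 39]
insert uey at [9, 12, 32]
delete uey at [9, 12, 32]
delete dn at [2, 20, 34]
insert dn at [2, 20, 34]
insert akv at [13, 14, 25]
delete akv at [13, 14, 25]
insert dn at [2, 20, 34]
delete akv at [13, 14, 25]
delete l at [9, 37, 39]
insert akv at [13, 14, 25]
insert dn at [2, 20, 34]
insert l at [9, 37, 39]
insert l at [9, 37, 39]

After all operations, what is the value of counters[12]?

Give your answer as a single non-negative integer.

Answer: 1

Derivation:
Step 1: insert akv at [13, 14, 25] -> counters=[0,0,0,0,0,0,0,0,0,0,0,0,0,1,1,0,0,0,0,0,0,0,0,0,0,1,0,0,0,0,0,0,0,0,0,0,0,0,0,0]
Step 2: insert dn at [2, 20, 34] -> counters=[0,0,1,0,0,0,0,0,0,0,0,0,0,1,1,0,0,0,0,0,1,0,0,0,0,1,0,0,0,0,0,0,0,0,1,0,0,0,0,0]
Step 3: insert uey at [9, 12, 32] -> counters=[0,0,1,0,0,0,0,0,0,1,0,0,1,1,1,0,0,0,0,0,1,0,0,0,0,1,0,0,0,0,0,0,1,0,1,0,0,0,0,0]
Step 4: insert l at [9, 37, 39] -> counters=[0,0,1,0,0,0,0,0,0,2,0,0,1,1,1,0,0,0,0,0,1,0,0,0,0,1,0,0,0,0,0,0,1,0,1,0,0,1,0,1]
Step 5: insert uey at [9, 12, 32] -> counters=[0,0,1,0,0,0,0,0,0,3,0,0,2,1,1,0,0,0,0,0,1,0,0,0,0,1,0,0,0,0,0,0,2,0,1,0,0,1,0,1]
Step 6: delete uey at [9, 12, 32] -> counters=[0,0,1,0,0,0,0,0,0,2,0,0,1,1,1,0,0,0,0,0,1,0,0,0,0,1,0,0,0,0,0,0,1,0,1,0,0,1,0,1]
Step 7: delete dn at [2, 20, 34] -> counters=[0,0,0,0,0,0,0,0,0,2,0,0,1,1,1,0,0,0,0,0,0,0,0,0,0,1,0,0,0,0,0,0,1,0,0,0,0,1,0,1]
Step 8: insert dn at [2, 20, 34] -> counters=[0,0,1,0,0,0,0,0,0,2,0,0,1,1,1,0,0,0,0,0,1,0,0,0,0,1,0,0,0,0,0,0,1,0,1,0,0,1,0,1]
Step 9: insert akv at [13, 14, 25] -> counters=[0,0,1,0,0,0,0,0,0,2,0,0,1,2,2,0,0,0,0,0,1,0,0,0,0,2,0,0,0,0,0,0,1,0,1,0,0,1,0,1]
Step 10: delete akv at [13, 14, 25] -> counters=[0,0,1,0,0,0,0,0,0,2,0,0,1,1,1,0,0,0,0,0,1,0,0,0,0,1,0,0,0,0,0,0,1,0,1,0,0,1,0,1]
Step 11: insert dn at [2, 20, 34] -> counters=[0,0,2,0,0,0,0,0,0,2,0,0,1,1,1,0,0,0,0,0,2,0,0,0,0,1,0,0,0,0,0,0,1,0,2,0,0,1,0,1]
Step 12: delete akv at [13, 14, 25] -> counters=[0,0,2,0,0,0,0,0,0,2,0,0,1,0,0,0,0,0,0,0,2,0,0,0,0,0,0,0,0,0,0,0,1,0,2,0,0,1,0,1]
Step 13: delete l at [9, 37, 39] -> counters=[0,0,2,0,0,0,0,0,0,1,0,0,1,0,0,0,0,0,0,0,2,0,0,0,0,0,0,0,0,0,0,0,1,0,2,0,0,0,0,0]
Step 14: insert akv at [13, 14, 25] -> counters=[0,0,2,0,0,0,0,0,0,1,0,0,1,1,1,0,0,0,0,0,2,0,0,0,0,1,0,0,0,0,0,0,1,0,2,0,0,0,0,0]
Step 15: insert dn at [2, 20, 34] -> counters=[0,0,3,0,0,0,0,0,0,1,0,0,1,1,1,0,0,0,0,0,3,0,0,0,0,1,0,0,0,0,0,0,1,0,3,0,0,0,0,0]
Step 16: insert l at [9, 37, 39] -> counters=[0,0,3,0,0,0,0,0,0,2,0,0,1,1,1,0,0,0,0,0,3,0,0,0,0,1,0,0,0,0,0,0,1,0,3,0,0,1,0,1]
Step 17: insert l at [9, 37, 39] -> counters=[0,0,3,0,0,0,0,0,0,3,0,0,1,1,1,0,0,0,0,0,3,0,0,0,0,1,0,0,0,0,0,0,1,0,3,0,0,2,0,2]
Final counters=[0,0,3,0,0,0,0,0,0,3,0,0,1,1,1,0,0,0,0,0,3,0,0,0,0,1,0,0,0,0,0,0,1,0,3,0,0,2,0,2] -> counters[12]=1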